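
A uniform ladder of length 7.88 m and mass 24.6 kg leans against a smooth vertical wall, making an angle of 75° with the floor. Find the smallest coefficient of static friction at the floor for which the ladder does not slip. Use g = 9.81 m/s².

Choose the foot of the ladder as the axis so the floor normal and friction both act there and drop out.
Ladder weight 24.6×9.81 = 241.3 N acts at 3.94 m along the ladder; its horizontal arm is 3.94·cos75° = 1.02 m → τ = 246.1 N·m clockwise.
Wall normal N acts horizontally at the top; its moment arm is the height L sinθ = 7.88·sin75° = 7.611 m, counterclockwise.
Στ = 0 ⇒ N × 7.611 = 246.1 ⇒ N = 32.33 N.
ΣFx = 0 ⇒ f = N_wall = 32.33 N. ΣFy = 0 ⇒ N_floor = 241.3 N.
μ_min = f / N_floor = 32.33 / 241.3 = 0.134.

μ_min ≈ 0.134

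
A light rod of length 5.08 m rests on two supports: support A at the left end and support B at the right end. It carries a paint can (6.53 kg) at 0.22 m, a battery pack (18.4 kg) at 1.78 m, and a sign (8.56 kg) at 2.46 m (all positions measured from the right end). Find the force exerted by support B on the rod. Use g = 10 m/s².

R_B ≈ 226 N

Take moments about support A.
Paint can: 6.53 × 10 = 65.3 N down at 0.22 m → arm 4.86 m, τ = 65.3 × 4.86 = 317.4 N·m clockwise.
Battery pack: 18.4 × 10 = 184 N down at 1.78 m → arm 3.3 m, τ = 184 × 3.3 = 607.2 N·m clockwise.
Sign: 8.56 × 10 = 85.6 N down at 2.46 m → arm 2.62 m, τ = 85.6 × 2.62 = 224.3 N·m clockwise.
Net load moment about support A = 1149 N·m clockwise.
Reaction R at support B is upward at 0 m, arm 5.08 m → moment R × 5.08 counterclockwise.
Balancing moments: R × 5.08 = 1149, giving R = 226 N.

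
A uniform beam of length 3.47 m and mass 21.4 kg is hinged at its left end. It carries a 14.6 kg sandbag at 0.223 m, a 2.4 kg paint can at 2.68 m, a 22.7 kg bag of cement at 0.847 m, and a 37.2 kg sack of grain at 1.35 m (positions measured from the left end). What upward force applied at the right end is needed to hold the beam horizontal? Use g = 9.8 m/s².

Taking torques about the left end:
Beam weight: 21.4 × 9.8 = 209.7 N down at 1.735 m → arm 1.735 m, τ = 209.7 × 1.735 = 363.8 N·m clockwise.
Sandbag: 14.6 × 9.8 = 143.1 N down at 0.223 m → arm 0.223 m, τ = 143.1 × 0.223 = 31.91 N·m clockwise.
Paint can: 2.4 × 9.8 = 23.52 N down at 2.68 m → arm 2.68 m, τ = 23.52 × 2.68 = 63.03 N·m clockwise.
Bag of cement: 22.7 × 9.8 = 222.5 N down at 0.847 m → arm 0.847 m, τ = 222.5 × 0.847 = 188.5 N·m clockwise.
Sack of grain: 37.2 × 9.8 = 364.6 N down at 1.35 m → arm 1.35 m, τ = 364.6 × 1.35 = 492.2 N·m clockwise.
Net moment of the loads = 1139 N·m clockwise.
The upward force F acts at the right end, arm 3.47 m, giving F × 3.47 counterclockwise.
Setting net torque to zero: F × 3.47 = 1139 → F = 1139 / 3.47 = 328 N.

F ≈ 328 N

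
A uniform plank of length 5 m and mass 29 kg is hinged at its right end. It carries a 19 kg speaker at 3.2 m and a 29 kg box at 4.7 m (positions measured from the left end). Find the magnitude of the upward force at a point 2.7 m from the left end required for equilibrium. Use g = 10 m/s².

F ≈ 502 N

Taking torques about the right end:
Beam weight: 29 × 10 = 290 N down at 2.5 m → arm 2.5 m, τ = 290 × 2.5 = 725 N·m counterclockwise.
Speaker: 19 × 10 = 190 N down at 3.2 m → arm 1.8 m, τ = 190 × 1.8 = 342 N·m counterclockwise.
Box: 29 × 10 = 290 N down at 4.7 m → arm 0.3 m, τ = 290 × 0.3 = 87 N·m counterclockwise.
Net moment of the loads = 1154 N·m counterclockwise.
The upward force F acts at a point 2.7 m from the left end, arm 2.3 m, giving F × 2.3 clockwise.
Balancing moments: F × 2.3 = 1154, giving F = 1154 / 2.3 = 502 N.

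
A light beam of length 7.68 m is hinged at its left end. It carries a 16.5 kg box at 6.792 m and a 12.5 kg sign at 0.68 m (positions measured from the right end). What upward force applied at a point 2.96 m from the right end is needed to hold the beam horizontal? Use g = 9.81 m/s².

F ≈ 212 N

About the left end:
Box: 16.5 × 9.81 = 161.9 N down at 6.792 m → arm 0.888 m, τ = 161.9 × 0.888 = 143.8 N·m clockwise.
Sign: 12.5 × 9.81 = 122.6 N down at 0.68 m → arm 7 m, τ = 122.6 × 7 = 858.2 N·m clockwise.
Net moment of the loads = 1002 N·m clockwise.
The upward force F acts at a point 2.96 m from the right end, arm 4.72 m, giving F × 4.72 counterclockwise.
Setting net torque to zero: F × 4.72 = 1002 → F = 1002 / 4.72 = 212 N.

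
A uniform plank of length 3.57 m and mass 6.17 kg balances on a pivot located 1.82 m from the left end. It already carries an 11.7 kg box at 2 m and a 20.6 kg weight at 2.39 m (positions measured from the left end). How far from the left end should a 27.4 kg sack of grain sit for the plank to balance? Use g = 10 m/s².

x ≈ 1.32 m from the left end

Take moments about the pivot (at 1.82 m from the left end).
Beam weight: 6.17 × 10 = 61.7 N down at 1.785 m → arm 0.035 m, τ = 61.7 × 0.035 = 2.16 N·m counterclockwise.
Box: 11.7 × 10 = 117 N down at 2 m → arm 0.18 m, τ = 117 × 0.18 = 21.06 N·m clockwise.
Weight: 20.6 × 10 = 206 N down at 2.39 m → arm 0.57 m, τ = 206 × 0.57 = 117.4 N·m clockwise.
Net moment of existing loads = 136.3 N·m clockwise.
The sack of grain weighs 27.4 × 10 = 274 N and must supply an equal counterclockwise moment, so its lever arm about the pivot is 136.3 / 274 = 0.497 m.
That puts it at 1.82 − 0.497 = 1.32 m from the left end.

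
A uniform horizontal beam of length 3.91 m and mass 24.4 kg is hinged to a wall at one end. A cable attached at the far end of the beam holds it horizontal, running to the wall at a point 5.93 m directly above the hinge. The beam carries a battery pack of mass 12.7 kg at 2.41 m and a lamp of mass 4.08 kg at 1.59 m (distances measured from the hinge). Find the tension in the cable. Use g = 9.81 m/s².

T ≈ 255 N

Choose the hinge as the axis so the unknown hinge reaction has zero arm there.
Beam weight: 24.4 × 9.81 = 239.4 N down at 1.955 m → arm 1.955 m, τ = 239.4 × 1.955 = 468 N·m clockwise.
Battery pack: 12.7 × 9.81 = 124.6 N down at 2.41 m → arm 2.41 m, τ = 124.6 × 2.41 = 300.3 N·m clockwise.
Lamp: 4.08 × 9.81 = 40.02 N down at 1.59 m → arm 1.59 m, τ = 40.02 × 1.59 = 63.63 N·m clockwise.
Total clockwise load moment = 831.9 N·m.
The cable tension T acts at 3.91 m; only its component perpendicular to the beam, T sinθ, produces torque. sinθ = h/√(h²+d²) = 5.93/√(5.93²+3.91²) = 0.8349.
Setting net torque to zero: T × 3.91 × 0.8349 = 831.9 → T = 831.9 / 3.264 = 255 N.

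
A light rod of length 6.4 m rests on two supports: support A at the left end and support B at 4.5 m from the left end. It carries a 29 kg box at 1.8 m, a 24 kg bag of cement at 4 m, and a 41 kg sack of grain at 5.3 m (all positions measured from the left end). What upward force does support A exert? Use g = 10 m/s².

R_A ≈ 128 N

About support B:
Box: 29 × 10 = 290 N down at 1.8 m → arm 2.7 m, τ = 290 × 2.7 = 783 N·m counterclockwise.
Bag of cement: 24 × 10 = 240 N down at 4 m → arm 0.5 m, τ = 240 × 0.5 = 120 N·m counterclockwise.
Sack of grain: 41 × 10 = 410 N down at 5.3 m → arm 0.8 m, τ = 410 × 0.8 = 328 N·m clockwise.
Net load moment about support B = 575 N·m counterclockwise.
Reaction R at support A is upward at 0 m, arm 4.5 m → moment R × 4.5 clockwise.
Στ = 0 ⇒ R × 4.5 = 575 ⇒ R = 128 N.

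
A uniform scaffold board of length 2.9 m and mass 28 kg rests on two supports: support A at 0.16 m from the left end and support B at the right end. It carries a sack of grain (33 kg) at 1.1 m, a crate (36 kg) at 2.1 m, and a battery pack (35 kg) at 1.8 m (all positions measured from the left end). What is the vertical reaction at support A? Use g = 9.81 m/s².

R_A ≈ 599 N

Take moments about support B.
Beam weight: 28 × 9.81 = 274.7 N down at 1.45 m → arm 1.45 m, τ = 274.7 × 1.45 = 398.3 N·m counterclockwise.
Sack of grain: 33 × 9.81 = 323.7 N down at 1.1 m → arm 1.8 m, τ = 323.7 × 1.8 = 582.7 N·m counterclockwise.
Crate: 36 × 9.81 = 353.2 N down at 2.1 m → arm 0.8 m, τ = 353.2 × 0.8 = 282.6 N·m counterclockwise.
Battery pack: 35 × 9.81 = 343.4 N down at 1.8 m → arm 1.1 m, τ = 343.4 × 1.1 = 377.7 N·m counterclockwise.
Net load moment about support B = 1641 N·m counterclockwise.
Reaction R at support A is upward at 0.16 m, arm 2.74 m → moment R × 2.74 clockwise.
Setting net torque to zero: R × 2.74 = 1641 → R = 599 N.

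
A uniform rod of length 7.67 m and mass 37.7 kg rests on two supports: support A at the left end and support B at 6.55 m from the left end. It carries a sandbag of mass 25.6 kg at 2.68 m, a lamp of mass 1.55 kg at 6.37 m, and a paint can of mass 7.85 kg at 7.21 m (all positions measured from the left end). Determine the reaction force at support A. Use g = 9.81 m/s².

Sum moments about support B (its reaction then has zero moment arm).
Beam weight: 37.7 × 9.81 = 369.8 N down at 3.835 m → arm 2.715 m, τ = 369.8 × 2.715 = 1004 N·m counterclockwise.
Sandbag: 25.6 × 9.81 = 251.1 N down at 2.68 m → arm 3.87 m, τ = 251.1 × 3.87 = 971.8 N·m counterclockwise.
Lamp: 1.55 × 9.81 = 15.21 N down at 6.37 m → arm 0.18 m, τ = 15.21 × 0.18 = 2.738 N·m counterclockwise.
Paint can: 7.85 × 9.81 = 77.01 N down at 7.21 m → arm 0.66 m, τ = 77.01 × 0.66 = 50.83 N·m clockwise.
Net load moment about support B = 1928 N·m counterclockwise.
Reaction R at support A is upward at 0 m, arm 6.55 m → moment R × 6.55 clockwise.
Balancing moments: R × 6.55 = 1928, giving R = 294 N.

R_A ≈ 294 N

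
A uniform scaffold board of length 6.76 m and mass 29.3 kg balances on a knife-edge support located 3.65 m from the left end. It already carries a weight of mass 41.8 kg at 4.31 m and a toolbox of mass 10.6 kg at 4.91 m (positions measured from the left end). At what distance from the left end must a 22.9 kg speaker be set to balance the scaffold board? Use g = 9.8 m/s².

Choose the knife-edge support (at 3.65 m from the left end) as the axis so the support reaction has zero arm there.
Beam weight: 29.3 × 9.8 = 287.1 N down at 3.38 m → arm 0.27 m, τ = 287.1 × 0.27 = 77.52 N·m counterclockwise.
Weight: 41.8 × 9.8 = 409.6 N down at 4.31 m → arm 0.66 m, τ = 409.6 × 0.66 = 270.3 N·m clockwise.
Toolbox: 10.6 × 9.8 = 103.9 N down at 4.91 m → arm 1.26 m, τ = 103.9 × 1.26 = 130.9 N·m clockwise.
Net moment of existing loads = 323.7 N·m clockwise.
The speaker weighs 22.9 × 9.8 = 224.4 N and must supply an equal counterclockwise moment, so its lever arm about the knife-edge support is 323.7 / 224.4 = 1.44 m.
That puts it at 3.65 − 1.44 = 2.21 m from the left end.

x ≈ 2.21 m from the left end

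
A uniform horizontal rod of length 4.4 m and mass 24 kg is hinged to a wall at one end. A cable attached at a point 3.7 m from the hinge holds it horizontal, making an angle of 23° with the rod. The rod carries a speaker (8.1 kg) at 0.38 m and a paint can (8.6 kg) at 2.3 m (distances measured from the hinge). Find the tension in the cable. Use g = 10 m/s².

T ≈ 523 N

About the hinge:
Beam weight: 24 × 10 = 240 N down at 2.2 m → arm 2.2 m, τ = 240 × 2.2 = 528 N·m clockwise.
Speaker: 8.1 × 10 = 81 N down at 0.38 m → arm 0.38 m, τ = 81 × 0.38 = 30.78 N·m clockwise.
Paint can: 8.6 × 10 = 86 N down at 2.3 m → arm 2.3 m, τ = 86 × 2.3 = 197.8 N·m clockwise.
Total clockwise load moment = 756.6 N·m.
The cable tension T acts at 3.7 m; only its component perpendicular to the rod, T sinθ, produces torque. sin 23° = 0.3907.
Στ = 0 ⇒ T × 3.7 × 0.3907 = 756.6 ⇒ T = 756.6 / 1.446 = 523 N.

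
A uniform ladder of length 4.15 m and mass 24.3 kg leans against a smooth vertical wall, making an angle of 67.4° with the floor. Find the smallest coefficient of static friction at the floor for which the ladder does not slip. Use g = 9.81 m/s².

Take moments about the foot of the ladder.
Ladder weight 24.3×9.81 = 238.4 N acts at 2.075 m along the ladder; its horizontal arm is 2.075·cos67.4° = 0.7974 m → τ = 190.1 N·m clockwise.
Wall normal N acts horizontally at the top; its moment arm is the height L sinθ = 4.15·sin67.4° = 3.831 m, counterclockwise.
Setting net torque to zero: N × 3.831 = 190.1 → N = 49.62 N.
ΣFx = 0 ⇒ f = N_wall = 49.62 N. ΣFy = 0 ⇒ N_floor = 238.4 N.
μ_min = f / N_floor = 49.62 / 238.4 = 0.208.

μ_min ≈ 0.208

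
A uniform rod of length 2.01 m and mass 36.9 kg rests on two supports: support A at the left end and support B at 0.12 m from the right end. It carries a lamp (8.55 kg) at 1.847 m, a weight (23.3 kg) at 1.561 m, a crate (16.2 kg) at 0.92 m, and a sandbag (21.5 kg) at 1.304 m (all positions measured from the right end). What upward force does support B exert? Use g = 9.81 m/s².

R_B ≈ 424 N

Choose support A as the axis so its reaction then has zero moment arm.
Beam weight: 36.9 × 9.81 = 362 N down at 1.005 m → arm 1.005 m, τ = 362 × 1.005 = 363.8 N·m clockwise.
Lamp: 8.55 × 9.81 = 83.88 N down at 1.847 m → arm 0.163 m, τ = 83.88 × 0.163 = 13.67 N·m clockwise.
Weight: 23.3 × 9.81 = 228.6 N down at 1.561 m → arm 0.449 m, τ = 228.6 × 0.449 = 102.6 N·m clockwise.
Crate: 16.2 × 9.81 = 158.9 N down at 0.92 m → arm 1.09 m, τ = 158.9 × 1.09 = 173.2 N·m clockwise.
Sandbag: 21.5 × 9.81 = 210.9 N down at 1.304 m → arm 0.706 m, τ = 210.9 × 0.706 = 148.9 N·m clockwise.
Net load moment about support A = 802.2 N·m clockwise.
Reaction R at support B is upward at 0.12 m, arm 1.89 m → moment R × 1.89 counterclockwise.
Balancing moments: R × 1.89 = 802.2, giving R = 424 N.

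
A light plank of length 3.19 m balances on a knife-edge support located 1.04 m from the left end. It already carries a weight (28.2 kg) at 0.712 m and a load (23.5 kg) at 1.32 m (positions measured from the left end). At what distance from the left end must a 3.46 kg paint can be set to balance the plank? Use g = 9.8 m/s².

Take moments about the knife-edge support (at 1.04 m from the left end).
Weight: 28.2 × 9.8 = 276.4 N down at 0.712 m → arm 0.328 m, τ = 276.4 × 0.328 = 90.66 N·m counterclockwise.
Load: 23.5 × 9.8 = 230.3 N down at 1.32 m → arm 0.28 m, τ = 230.3 × 0.28 = 64.48 N·m clockwise.
Net moment of existing loads = 26.18 N·m counterclockwise.
The paint can weighs 3.46 × 9.8 = 33.91 N and must supply an equal clockwise moment, so its lever arm about the knife-edge support is 26.18 / 33.91 = 0.772 m.
That puts it at 1.04 + 0.772 = 1.81 m from the left end.

x ≈ 1.81 m from the left end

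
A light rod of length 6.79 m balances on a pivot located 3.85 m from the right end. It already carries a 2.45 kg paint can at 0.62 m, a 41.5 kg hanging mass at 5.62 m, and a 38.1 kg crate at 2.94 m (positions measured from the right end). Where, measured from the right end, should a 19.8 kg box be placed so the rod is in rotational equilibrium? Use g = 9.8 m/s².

About the pivot (at 3.85 m from the right end):
Paint can: 2.45 × 9.8 = 24.01 N down at 0.62 m → arm 3.23 m, τ = 24.01 × 3.23 = 77.55 N·m clockwise.
Hanging mass: 41.5 × 9.8 = 406.7 N down at 5.62 m → arm 1.77 m, τ = 406.7 × 1.77 = 719.9 N·m counterclockwise.
Crate: 38.1 × 9.8 = 373.4 N down at 2.94 m → arm 0.91 m, τ = 373.4 × 0.91 = 339.8 N·m clockwise.
Net moment of existing loads = 302.6 N·m counterclockwise.
The box weighs 19.8 × 9.8 = 194 N and must supply an equal clockwise moment, so its lever arm about the pivot is 302.6 / 194 = 1.56 m.
That puts it at 3.85 − 1.56 = 2.29 m from the right end.

x ≈ 2.29 m from the right end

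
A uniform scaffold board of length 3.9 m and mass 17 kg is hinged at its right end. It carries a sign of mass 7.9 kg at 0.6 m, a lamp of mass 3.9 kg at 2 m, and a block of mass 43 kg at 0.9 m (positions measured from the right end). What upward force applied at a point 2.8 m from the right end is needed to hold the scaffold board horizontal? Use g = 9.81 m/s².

F ≈ 296 N

About the right end:
Beam weight: 17 × 9.81 = 166.8 N down at 1.95 m → arm 1.95 m, τ = 166.8 × 1.95 = 325.3 N·m counterclockwise.
Sign: 7.9 × 9.81 = 77.5 N down at 0.6 m → arm 0.6 m, τ = 77.5 × 0.6 = 46.5 N·m counterclockwise.
Lamp: 3.9 × 9.81 = 38.26 N down at 2 m → arm 2 m, τ = 38.26 × 2 = 76.52 N·m counterclockwise.
Block: 43 × 9.81 = 421.8 N down at 0.9 m → arm 0.9 m, τ = 421.8 × 0.9 = 379.6 N·m counterclockwise.
Net moment of the loads = 827.9 N·m counterclockwise.
The upward force F acts at a point 2.8 m from the right end, arm 2.8 m, giving F × 2.8 clockwise.
Setting net torque to zero: F × 2.8 = 827.9 → F = 827.9 / 2.8 = 296 N.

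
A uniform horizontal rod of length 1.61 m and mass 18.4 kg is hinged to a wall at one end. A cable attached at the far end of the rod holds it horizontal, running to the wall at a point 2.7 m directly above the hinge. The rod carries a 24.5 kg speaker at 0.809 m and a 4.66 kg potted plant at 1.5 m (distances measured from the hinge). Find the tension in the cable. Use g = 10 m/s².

Taking torques about the hinge:
Beam weight: 18.4 × 10 = 184 N down at 0.805 m → arm 0.805 m, τ = 184 × 0.805 = 148.1 N·m clockwise.
Speaker: 24.5 × 10 = 245 N down at 0.809 m → arm 0.809 m, τ = 245 × 0.809 = 198.2 N·m clockwise.
Potted plant: 4.66 × 10 = 46.6 N down at 1.5 m → arm 1.5 m, τ = 46.6 × 1.5 = 69.9 N·m clockwise.
Total clockwise load moment = 416.2 N·m.
The cable tension T acts at 1.61 m; only its component perpendicular to the rod, T sinθ, produces torque. sinθ = h/√(h²+d²) = 2.7/√(2.7²+1.61²) = 0.8589.
Στ = 0 ⇒ T × 1.61 × 0.8589 = 416.2 ⇒ T = 416.2 / 1.383 = 301 N.

T ≈ 301 N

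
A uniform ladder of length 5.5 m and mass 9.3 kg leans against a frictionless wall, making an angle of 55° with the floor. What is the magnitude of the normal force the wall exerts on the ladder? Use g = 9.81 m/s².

Choose the foot of the ladder as the axis so the floor normal and friction both act there and drop out.
Ladder weight 9.3×9.81 = 91.23 N acts at 2.75 m along the ladder; its horizontal arm is 2.75·cos55° = 1.577 m → τ = 143.9 N·m clockwise.
Wall normal N acts horizontally at the top; its moment arm is the height L sinθ = 5.5·sin55° = 4.505 m, counterclockwise.
For rotational equilibrium, N × 4.505 = 143.9, so N = 31.9 N.

N_wall ≈ 31.9 N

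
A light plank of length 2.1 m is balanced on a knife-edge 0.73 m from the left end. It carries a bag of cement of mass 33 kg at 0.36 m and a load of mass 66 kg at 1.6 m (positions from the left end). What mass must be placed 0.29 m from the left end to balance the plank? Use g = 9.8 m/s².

m ≈ 103 kg

Sum moments about the knife-edge (at 0.73 m from the left end) (the support reaction has zero arm there).
Bag of cement: 33 × 9.8 = 323.4 N down at 0.36 m → arm 0.37 m, τ = 323.4 × 0.37 = 119.7 N·m counterclockwise.
Load: 66 × 9.8 = 646.8 N down at 1.6 m → arm 0.87 m, τ = 646.8 × 0.87 = 562.7 N·m clockwise.
Net moment of known loads = 443 N·m clockwise.
An unknown mass m at 0.29 m has arm 0.44 m; its moment is m·g·0.44 counterclockwise.
For rotational equilibrium, m × 9.8 × 0.44 = 443, so m = 443 / (9.8 × 0.44) = 103 kg.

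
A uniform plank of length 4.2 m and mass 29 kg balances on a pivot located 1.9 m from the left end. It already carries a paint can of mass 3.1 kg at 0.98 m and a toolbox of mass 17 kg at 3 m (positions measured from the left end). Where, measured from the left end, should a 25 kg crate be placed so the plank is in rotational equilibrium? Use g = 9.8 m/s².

x ≈ 1.03 m from the left end

Sum moments about the pivot (at 1.9 m from the left end) (the support reaction has zero arm there).
Beam weight: 29 × 9.8 = 284.2 N down at 2.1 m → arm 0.2 m, τ = 284.2 × 0.2 = 56.84 N·m clockwise.
Paint can: 3.1 × 9.8 = 30.38 N down at 0.98 m → arm 0.92 m, τ = 30.38 × 0.92 = 27.95 N·m counterclockwise.
Toolbox: 17 × 9.8 = 166.6 N down at 3 m → arm 1.1 m, τ = 166.6 × 1.1 = 183.3 N·m clockwise.
Net moment of existing loads = 212.2 N·m clockwise.
The crate weighs 25 × 9.8 = 245 N and must supply an equal counterclockwise moment, so its lever arm about the pivot is 212.2 / 245 = 0.866 m.
That puts it at 1.9 − 0.866 = 1.03 m from the left end.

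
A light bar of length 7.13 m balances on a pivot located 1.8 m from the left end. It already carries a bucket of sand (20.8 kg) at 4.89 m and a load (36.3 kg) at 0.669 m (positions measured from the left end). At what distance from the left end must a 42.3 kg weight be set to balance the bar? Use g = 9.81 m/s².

Choose the pivot (at 1.8 m from the left end) as the axis so the support reaction has zero arm there.
Bucket of sand: 20.8 × 9.81 = 204 N down at 4.89 m → arm 3.09 m, τ = 204 × 3.09 = 630.4 N·m clockwise.
Load: 36.3 × 9.81 = 356.1 N down at 0.669 m → arm 1.131 m, τ = 356.1 × 1.131 = 402.7 N·m counterclockwise.
Net moment of existing loads = 227.7 N·m clockwise.
The weight weighs 42.3 × 9.81 = 415 N and must supply an equal counterclockwise moment, so its lever arm about the pivot is 227.7 / 415 = 0.549 m.
That puts it at 1.8 − 0.549 = 1.25 m from the left end.

x ≈ 1.25 m from the left end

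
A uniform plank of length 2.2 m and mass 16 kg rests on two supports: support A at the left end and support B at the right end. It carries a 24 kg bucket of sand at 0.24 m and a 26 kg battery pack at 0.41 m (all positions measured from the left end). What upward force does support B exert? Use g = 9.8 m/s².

R_B ≈ 152 N

Take moments about support A.
Beam weight: 16 × 9.8 = 156.8 N down at 1.1 m → arm 1.1 m, τ = 156.8 × 1.1 = 172.5 N·m clockwise.
Bucket of sand: 24 × 9.8 = 235.2 N down at 0.24 m → arm 0.24 m, τ = 235.2 × 0.24 = 56.45 N·m clockwise.
Battery pack: 26 × 9.8 = 254.8 N down at 0.41 m → arm 0.41 m, τ = 254.8 × 0.41 = 104.5 N·m clockwise.
Net load moment about support A = 333.4 N·m clockwise.
Reaction R at support B is upward at 2.2 m, arm 2.2 m → moment R × 2.2 counterclockwise.
Στ = 0 ⇒ R × 2.2 = 333.4 ⇒ R = 152 N.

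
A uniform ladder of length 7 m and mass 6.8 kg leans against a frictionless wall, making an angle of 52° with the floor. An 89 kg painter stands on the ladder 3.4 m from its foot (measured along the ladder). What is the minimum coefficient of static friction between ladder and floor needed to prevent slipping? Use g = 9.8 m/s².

μ_min ≈ 0.38

Sum moments about the foot of the ladder (the floor normal and friction both act there and drop out).
Ladder weight 6.8×9.8 = 66.64 N acts at 3.5 m along the ladder; its horizontal arm is 3.5·cos52° = 2.155 m → τ = 143.6 N·m clockwise.
Painter: 89×9.8 = 872.2 N at 3.4 m → arm 2.093 m → τ = 1826 N·m clockwise.
Wall normal N acts horizontally at the top; its moment arm is the height L sinθ = 7·sin52° = 5.516 m, counterclockwise.
Balancing moments: N × 5.516 = 1970, giving N = 357.1 N.
ΣFx = 0 ⇒ f = N_wall = 357.1 N. ΣFy = 0 ⇒ N_floor = 938.8 N.
μ_min = f / N_floor = 357.1 / 938.8 = 0.38.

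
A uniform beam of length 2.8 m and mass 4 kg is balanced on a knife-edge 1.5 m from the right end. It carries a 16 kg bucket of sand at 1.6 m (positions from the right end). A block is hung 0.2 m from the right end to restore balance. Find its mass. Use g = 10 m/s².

m ≈ 0.923 kg

Taking torques about the knife-edge (at 1.5 m from the right end):
Beam weight: 4 × 10 = 40 N down at 1.4 m → arm 0.1 m, τ = 40 × 0.1 = 4 N·m clockwise.
Bucket of sand: 16 × 10 = 160 N down at 1.6 m → arm 0.1 m, τ = 160 × 0.1 = 16 N·m counterclockwise.
Net moment of known loads = 12 N·m counterclockwise.
An unknown mass m at 0.2 m has arm 1.3 m; its moment is m·g·1.3 clockwise.
Στ = 0 ⇒ m × 10 × 1.3 = 12 ⇒ m = 12 / (10 × 1.3) = 0.923 kg.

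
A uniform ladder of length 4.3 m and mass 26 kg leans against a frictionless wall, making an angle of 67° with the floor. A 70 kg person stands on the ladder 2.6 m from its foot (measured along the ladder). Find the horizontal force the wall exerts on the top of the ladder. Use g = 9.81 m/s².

Sum moments about the foot of the ladder (the floor normal and friction both act there and drop out).
Ladder weight 26×9.81 = 255.1 N acts at 2.15 m along the ladder; its horizontal arm is 2.15·cos67° = 0.8401 m → τ = 214.3 N·m clockwise.
Person: 70×9.81 = 686.7 N at 2.6 m → arm 1.016 m → τ = 697.7 N·m clockwise.
Wall normal N acts horizontally at the top; its moment arm is the height L sinθ = 4.3·sin67° = 3.958 m, counterclockwise.
Balancing moments: N × 3.958 = 912, giving N = 230 N.

N_wall ≈ 230 N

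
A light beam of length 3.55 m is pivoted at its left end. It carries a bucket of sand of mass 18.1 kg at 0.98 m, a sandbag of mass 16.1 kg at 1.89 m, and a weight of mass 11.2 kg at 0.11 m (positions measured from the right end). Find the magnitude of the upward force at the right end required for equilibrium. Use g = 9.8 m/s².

Sum moments about the left end (the unknown pivot reaction has zero arm there).
Bucket of sand: 18.1 × 9.8 = 177.4 N down at 0.98 m → arm 2.57 m, τ = 177.4 × 2.57 = 455.9 N·m clockwise.
Sandbag: 16.1 × 9.8 = 157.8 N down at 1.89 m → arm 1.66 m, τ = 157.8 × 1.66 = 261.9 N·m clockwise.
Weight: 11.2 × 9.8 = 109.8 N down at 0.11 m → arm 3.44 m, τ = 109.8 × 3.44 = 377.7 N·m clockwise.
Net moment of the loads = 1096 N·m clockwise.
The upward force F acts at the right end, arm 3.55 m, giving F × 3.55 counterclockwise.
For rotational equilibrium, F × 3.55 = 1096, so F = 1096 / 3.55 = 309 N.

F ≈ 309 N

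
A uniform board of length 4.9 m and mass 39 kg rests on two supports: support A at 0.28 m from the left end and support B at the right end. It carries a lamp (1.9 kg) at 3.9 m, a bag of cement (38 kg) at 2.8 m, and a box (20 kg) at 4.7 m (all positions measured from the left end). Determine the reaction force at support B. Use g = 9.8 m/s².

Sum moments about support A (its reaction then has zero moment arm).
Beam weight: 39 × 9.8 = 382.2 N down at 2.45 m → arm 2.17 m, τ = 382.2 × 2.17 = 829.4 N·m clockwise.
Lamp: 1.9 × 9.8 = 18.62 N down at 3.9 m → arm 3.62 m, τ = 18.62 × 3.62 = 67.4 N·m clockwise.
Bag of cement: 38 × 9.8 = 372.4 N down at 2.8 m → arm 2.52 m, τ = 372.4 × 2.52 = 938.4 N·m clockwise.
Box: 20 × 9.8 = 196 N down at 4.7 m → arm 4.42 m, τ = 196 × 4.42 = 866.3 N·m clockwise.
Net load moment about support A = 2702 N·m clockwise.
Reaction R at support B is upward at 4.9 m, arm 4.62 m → moment R × 4.62 counterclockwise.
Balancing moments: R × 4.62 = 2702, giving R = 585 N.

R_B ≈ 585 N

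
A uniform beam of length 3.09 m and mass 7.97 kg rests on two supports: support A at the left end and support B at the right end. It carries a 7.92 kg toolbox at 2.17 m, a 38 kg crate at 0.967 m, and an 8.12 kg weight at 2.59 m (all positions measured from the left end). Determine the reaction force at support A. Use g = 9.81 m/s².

R_A ≈ 331 N

Choose support B as the axis so its reaction then has zero moment arm.
Beam weight: 7.97 × 9.81 = 78.19 N down at 1.545 m → arm 1.545 m, τ = 78.19 × 1.545 = 120.8 N·m counterclockwise.
Toolbox: 7.92 × 9.81 = 77.7 N down at 2.17 m → arm 0.92 m, τ = 77.7 × 0.92 = 71.48 N·m counterclockwise.
Crate: 38 × 9.81 = 372.8 N down at 0.967 m → arm 2.123 m, τ = 372.8 × 2.123 = 791.5 N·m counterclockwise.
Weight: 8.12 × 9.81 = 79.66 N down at 2.59 m → arm 0.5 m, τ = 79.66 × 0.5 = 39.83 N·m counterclockwise.
Net load moment about support B = 1024 N·m counterclockwise.
Reaction R at support A is upward at 0 m, arm 3.09 m → moment R × 3.09 clockwise.
Setting net torque to zero: R × 3.09 = 1024 → R = 331 N.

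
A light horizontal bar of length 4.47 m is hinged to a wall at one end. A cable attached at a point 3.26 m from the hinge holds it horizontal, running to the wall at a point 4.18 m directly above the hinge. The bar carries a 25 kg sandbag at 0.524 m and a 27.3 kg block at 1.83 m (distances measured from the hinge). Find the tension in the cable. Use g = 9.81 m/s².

Sum moments about the hinge (the unknown hinge reaction has zero arm there).
Sandbag: 25 × 9.81 = 245.2 N down at 0.524 m → arm 0.524 m, τ = 245.2 × 0.524 = 128.5 N·m clockwise.
Block: 27.3 × 9.81 = 267.8 N down at 1.83 m → arm 1.83 m, τ = 267.8 × 1.83 = 490.1 N·m clockwise.
Total clockwise load moment = 618.6 N·m.
The cable tension T acts at 3.26 m; only its component perpendicular to the bar, T sinθ, produces torque. sinθ = h/√(h²+d²) = 4.18/√(4.18²+3.26²) = 0.7885.
Στ = 0 ⇒ T × 3.26 × 0.7885 = 618.6 ⇒ T = 618.6 / 2.571 = 241 N.

T ≈ 241 N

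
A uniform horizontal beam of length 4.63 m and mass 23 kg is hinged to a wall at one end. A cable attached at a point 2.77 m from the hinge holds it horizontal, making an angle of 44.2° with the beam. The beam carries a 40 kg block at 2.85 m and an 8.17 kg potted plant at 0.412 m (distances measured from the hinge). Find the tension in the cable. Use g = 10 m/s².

Take moments about the hinge.
Beam weight: 23 × 10 = 230 N down at 2.315 m → arm 2.315 m, τ = 230 × 2.315 = 532.4 N·m clockwise.
Block: 40 × 10 = 400 N down at 2.85 m → arm 2.85 m, τ = 400 × 2.85 = 1140 N·m clockwise.
Potted plant: 8.17 × 10 = 81.7 N down at 0.412 m → arm 0.412 m, τ = 81.7 × 0.412 = 33.66 N·m clockwise.
Total clockwise load moment = 1706 N·m.
The cable tension T acts at 2.77 m; only its component perpendicular to the beam, T sinθ, produces torque. sin 44.2° = 0.6972.
Balancing moments: T × 2.77 × 0.6972 = 1706, giving T = 1706 / 1.931 = 883 N.

T ≈ 883 N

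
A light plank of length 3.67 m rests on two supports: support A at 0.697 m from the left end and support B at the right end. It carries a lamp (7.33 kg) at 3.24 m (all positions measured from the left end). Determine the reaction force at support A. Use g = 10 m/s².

About support B:
Lamp: 7.33 × 10 = 73.3 N down at 3.24 m → arm 0.43 m, τ = 73.3 × 0.43 = 31.52 N·m counterclockwise.
Net load moment about support B = 31.52 N·m counterclockwise.
Reaction R at support A is upward at 0.697 m, arm 2.973 m → moment R × 2.973 clockwise.
Setting net torque to zero: R × 2.973 = 31.52 → R = 10.6 N.

R_A ≈ 10.6 N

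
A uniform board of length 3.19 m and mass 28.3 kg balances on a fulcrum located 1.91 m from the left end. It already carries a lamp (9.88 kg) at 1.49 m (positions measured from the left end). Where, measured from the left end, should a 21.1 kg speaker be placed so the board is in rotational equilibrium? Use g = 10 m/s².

Taking torques about the fulcrum (at 1.91 m from the left end):
Beam weight: 28.3 × 10 = 283 N down at 1.595 m → arm 0.315 m, τ = 283 × 0.315 = 89.14 N·m counterclockwise.
Lamp: 9.88 × 10 = 98.8 N down at 1.49 m → arm 0.42 m, τ = 98.8 × 0.42 = 41.5 N·m counterclockwise.
Net moment of existing loads = 130.6 N·m counterclockwise.
The speaker weighs 21.1 × 10 = 211 N and must supply an equal clockwise moment, so its lever arm about the fulcrum is 130.6 / 211 = 0.619 m.
That puts it at 1.91 + 0.619 = 2.53 m from the left end.

x ≈ 2.53 m from the left end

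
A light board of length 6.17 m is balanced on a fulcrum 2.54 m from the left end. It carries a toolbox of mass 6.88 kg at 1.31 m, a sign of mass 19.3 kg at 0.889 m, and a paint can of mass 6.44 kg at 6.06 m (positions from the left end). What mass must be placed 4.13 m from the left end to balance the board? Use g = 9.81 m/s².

Choose the fulcrum (at 2.54 m from the left end) as the axis so the support reaction has zero arm there.
Toolbox: 6.88 × 9.81 = 67.49 N down at 1.31 m → arm 1.23 m, τ = 67.49 × 1.23 = 83.01 N·m counterclockwise.
Sign: 19.3 × 9.81 = 189.3 N down at 0.889 m → arm 1.651 m, τ = 189.3 × 1.651 = 312.5 N·m counterclockwise.
Paint can: 6.44 × 9.81 = 63.18 N down at 6.06 m → arm 3.52 m, τ = 63.18 × 3.52 = 222.4 N·m clockwise.
Net moment of known loads = 173.1 N·m counterclockwise.
An unknown mass m at 4.13 m has arm 1.59 m; its moment is m·g·1.59 clockwise.
Setting net torque to zero: m × 9.81 × 1.59 = 173.1 → m = 173.1 / (9.81 × 1.59) = 11.1 kg.

m ≈ 11.1 kg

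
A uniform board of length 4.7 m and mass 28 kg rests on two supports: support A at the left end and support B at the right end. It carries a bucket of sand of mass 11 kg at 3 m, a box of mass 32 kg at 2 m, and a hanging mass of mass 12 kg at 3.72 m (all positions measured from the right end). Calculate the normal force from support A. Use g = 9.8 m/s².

Sum moments about support B (its reaction then has zero moment arm).
Beam weight: 28 × 9.8 = 274.4 N down at 2.35 m → arm 2.35 m, τ = 274.4 × 2.35 = 644.8 N·m counterclockwise.
Bucket of sand: 11 × 9.8 = 107.8 N down at 3 m → arm 3 m, τ = 107.8 × 3 = 323.4 N·m counterclockwise.
Box: 32 × 9.8 = 313.6 N down at 2 m → arm 2 m, τ = 313.6 × 2 = 627.2 N·m counterclockwise.
Hanging mass: 12 × 9.8 = 117.6 N down at 3.72 m → arm 3.72 m, τ = 117.6 × 3.72 = 437.5 N·m counterclockwise.
Net load moment about support B = 2033 N·m counterclockwise.
Reaction R at support A is upward at 4.7 m, arm 4.7 m → moment R × 4.7 clockwise.
Στ = 0 ⇒ R × 4.7 = 2033 ⇒ R = 433 N.

R_A ≈ 433 N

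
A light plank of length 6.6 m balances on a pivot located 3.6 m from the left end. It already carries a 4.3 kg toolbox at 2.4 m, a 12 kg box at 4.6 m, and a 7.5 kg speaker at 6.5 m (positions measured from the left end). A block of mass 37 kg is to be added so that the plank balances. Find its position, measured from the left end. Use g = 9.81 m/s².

About the pivot (at 3.6 m from the left end):
Toolbox: 4.3 × 9.81 = 42.18 N down at 2.4 m → arm 1.2 m, τ = 42.18 × 1.2 = 50.62 N·m counterclockwise.
Box: 12 × 9.81 = 117.7 N down at 4.6 m → arm 1 m, τ = 117.7 × 1 = 117.7 N·m clockwise.
Speaker: 7.5 × 9.81 = 73.58 N down at 6.5 m → arm 2.9 m, τ = 73.58 × 2.9 = 213.4 N·m clockwise.
Net moment of existing loads = 280.5 N·m clockwise.
The block weighs 37 × 9.81 = 363 N and must supply an equal counterclockwise moment, so its lever arm about the pivot is 280.5 / 363 = 0.773 m.
That puts it at 3.6 − 0.773 = 2.83 m from the left end.

x ≈ 2.83 m from the left end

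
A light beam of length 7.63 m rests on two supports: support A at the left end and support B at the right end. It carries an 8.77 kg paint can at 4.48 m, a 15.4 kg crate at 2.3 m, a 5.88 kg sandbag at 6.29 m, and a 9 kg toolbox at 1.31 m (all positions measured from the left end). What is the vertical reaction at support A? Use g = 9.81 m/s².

Taking torques about support B:
Paint can: 8.77 × 9.81 = 86.03 N down at 4.48 m → arm 3.15 m, τ = 86.03 × 3.15 = 271 N·m counterclockwise.
Crate: 15.4 × 9.81 = 151.1 N down at 2.3 m → arm 5.33 m, τ = 151.1 × 5.33 = 805.4 N·m counterclockwise.
Sandbag: 5.88 × 9.81 = 57.68 N down at 6.29 m → arm 1.34 m, τ = 57.68 × 1.34 = 77.29 N·m counterclockwise.
Toolbox: 9 × 9.81 = 88.29 N down at 1.31 m → arm 6.32 m, τ = 88.29 × 6.32 = 558 N·m counterclockwise.
Net load moment about support B = 1712 N·m counterclockwise.
Reaction R at support A is upward at 0 m, arm 7.63 m → moment R × 7.63 clockwise.
Balancing moments: R × 7.63 = 1712, giving R = 224 N.

R_A ≈ 224 N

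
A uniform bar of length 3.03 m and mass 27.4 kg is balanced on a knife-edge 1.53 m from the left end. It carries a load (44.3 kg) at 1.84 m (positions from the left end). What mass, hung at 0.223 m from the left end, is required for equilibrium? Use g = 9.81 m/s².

m ≈ 10.2 kg

About the knife-edge (at 1.53 m from the left end):
Beam weight: 27.4 × 9.81 = 268.8 N down at 1.515 m → arm 0.015 m, τ = 268.8 × 0.015 = 4.032 N·m counterclockwise.
Load: 44.3 × 9.81 = 434.6 N down at 1.84 m → arm 0.31 m, τ = 434.6 × 0.31 = 134.7 N·m clockwise.
Net moment of known loads = 130.7 N·m clockwise.
An unknown mass m at 0.223 m has arm 1.307 m; its moment is m·g·1.307 counterclockwise.
For rotational equilibrium, m × 9.81 × 1.307 = 130.7, so m = 130.7 / (9.81 × 1.307) = 10.2 kg.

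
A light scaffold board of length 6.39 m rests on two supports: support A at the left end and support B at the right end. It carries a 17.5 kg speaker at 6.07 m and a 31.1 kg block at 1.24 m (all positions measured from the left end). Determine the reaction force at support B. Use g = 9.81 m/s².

Choose support A as the axis so its reaction then has zero moment arm.
Speaker: 17.5 × 9.81 = 171.7 N down at 6.07 m → arm 6.07 m, τ = 171.7 × 6.07 = 1042 N·m clockwise.
Block: 31.1 × 9.81 = 305.1 N down at 1.24 m → arm 1.24 m, τ = 305.1 × 1.24 = 378.3 N·m clockwise.
Net load moment about support A = 1420 N·m clockwise.
Reaction R at support B is upward at 6.39 m, arm 6.39 m → moment R × 6.39 counterclockwise.
Setting net torque to zero: R × 6.39 = 1420 → R = 222 N.

R_B ≈ 222 N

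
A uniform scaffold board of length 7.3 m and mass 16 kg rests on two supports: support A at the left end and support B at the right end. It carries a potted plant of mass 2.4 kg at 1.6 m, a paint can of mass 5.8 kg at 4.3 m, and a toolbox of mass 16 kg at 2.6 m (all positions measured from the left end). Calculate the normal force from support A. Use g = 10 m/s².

R_A ≈ 226 N

Choose support B as the axis so its reaction then has zero moment arm.
Beam weight: 16 × 10 = 160 N down at 3.65 m → arm 3.65 m, τ = 160 × 3.65 = 584 N·m counterclockwise.
Potted plant: 2.4 × 10 = 24 N down at 1.6 m → arm 5.7 m, τ = 24 × 5.7 = 136.8 N·m counterclockwise.
Paint can: 5.8 × 10 = 58 N down at 4.3 m → arm 3 m, τ = 58 × 3 = 174 N·m counterclockwise.
Toolbox: 16 × 10 = 160 N down at 2.6 m → arm 4.7 m, τ = 160 × 4.7 = 752 N·m counterclockwise.
Net load moment about support B = 1647 N·m counterclockwise.
Reaction R at support A is upward at 0 m, arm 7.3 m → moment R × 7.3 clockwise.
Balancing moments: R × 7.3 = 1647, giving R = 226 N.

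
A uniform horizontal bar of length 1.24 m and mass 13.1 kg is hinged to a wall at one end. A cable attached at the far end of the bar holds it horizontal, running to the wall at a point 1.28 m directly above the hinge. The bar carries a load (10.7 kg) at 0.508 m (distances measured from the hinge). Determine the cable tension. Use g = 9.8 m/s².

T ≈ 149 N

Sum moments about the hinge (the unknown hinge reaction has zero arm there).
Beam weight: 13.1 × 9.8 = 128.4 N down at 0.62 m → arm 0.62 m, τ = 128.4 × 0.62 = 79.61 N·m clockwise.
Load: 10.7 × 9.8 = 104.9 N down at 0.508 m → arm 0.508 m, τ = 104.9 × 0.508 = 53.29 N·m clockwise.
Total clockwise load moment = 132.9 N·m.
The cable tension T acts at 1.24 m; only its component perpendicular to the bar, T sinθ, produces torque. sinθ = h/√(h²+d²) = 1.28/√(1.28²+1.24²) = 0.7182.
Balancing moments: T × 1.24 × 0.7182 = 132.9, giving T = 132.9 / 0.8906 = 149 N.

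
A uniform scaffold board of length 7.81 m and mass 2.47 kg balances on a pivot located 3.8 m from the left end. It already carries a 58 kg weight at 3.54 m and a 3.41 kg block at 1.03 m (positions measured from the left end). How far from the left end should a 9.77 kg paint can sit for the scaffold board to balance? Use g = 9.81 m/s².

x ≈ 6.28 m from the left end

Take moments about the pivot (at 3.8 m from the left end).
Beam weight: 2.47 × 9.81 = 24.23 N down at 3.905 m → arm 0.105 m, τ = 24.23 × 0.105 = 2.544 N·m clockwise.
Weight: 58 × 9.81 = 569 N down at 3.54 m → arm 0.26 m, τ = 569 × 0.26 = 147.9 N·m counterclockwise.
Block: 3.41 × 9.81 = 33.45 N down at 1.03 m → arm 2.77 m, τ = 33.45 × 2.77 = 92.66 N·m counterclockwise.
Net moment of existing loads = 238 N·m counterclockwise.
The paint can weighs 9.77 × 9.81 = 95.84 N and must supply an equal clockwise moment, so its lever arm about the pivot is 238 / 95.84 = 2.48 m.
That puts it at 3.8 + 2.48 = 6.28 m from the left end.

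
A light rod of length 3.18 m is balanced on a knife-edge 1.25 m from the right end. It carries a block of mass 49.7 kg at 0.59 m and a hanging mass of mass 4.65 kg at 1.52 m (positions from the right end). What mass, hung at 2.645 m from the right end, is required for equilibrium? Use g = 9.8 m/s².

Taking torques about the knife-edge (at 1.25 m from the right end):
Block: 49.7 × 9.8 = 487.1 N down at 0.59 m → arm 0.66 m, τ = 487.1 × 0.66 = 321.5 N·m clockwise.
Hanging mass: 4.65 × 9.8 = 45.57 N down at 1.52 m → arm 0.27 m, τ = 45.57 × 0.27 = 12.3 N·m counterclockwise.
Net moment of known loads = 309.2 N·m clockwise.
An unknown mass m at 2.645 m has arm 1.395 m; its moment is m·g·1.395 counterclockwise.
Setting net torque to zero: m × 9.8 × 1.395 = 309.2 → m = 309.2 / (9.8 × 1.395) = 22.6 kg.

m ≈ 22.6 kg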